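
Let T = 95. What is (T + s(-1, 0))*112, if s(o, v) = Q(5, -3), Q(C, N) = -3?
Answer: 10304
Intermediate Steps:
s(o, v) = -3
(T + s(-1, 0))*112 = (95 - 3)*112 = 92*112 = 10304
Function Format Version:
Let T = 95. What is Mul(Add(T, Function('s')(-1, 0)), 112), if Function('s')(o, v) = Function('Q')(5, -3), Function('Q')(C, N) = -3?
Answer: 10304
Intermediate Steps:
Function('s')(o, v) = -3
Mul(Add(T, Function('s')(-1, 0)), 112) = Mul(Add(95, -3), 112) = Mul(92, 112) = 10304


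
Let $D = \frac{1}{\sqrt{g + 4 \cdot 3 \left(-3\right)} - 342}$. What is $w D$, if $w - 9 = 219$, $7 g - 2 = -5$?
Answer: $- \frac{181944}{273001} - \frac{76 i \sqrt{1785}}{273001} \approx -0.66646 - 0.011762 i$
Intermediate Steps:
$g = - \frac{3}{7}$ ($g = \frac{2}{7} + \frac{1}{7} \left(-5\right) = \frac{2}{7} - \frac{5}{7} = - \frac{3}{7} \approx -0.42857$)
$D = \frac{1}{-342 + \frac{i \sqrt{1785}}{7}}$ ($D = \frac{1}{\sqrt{- \frac{3}{7} + 4 \cdot 3 \left(-3\right)} - 342} = \frac{1}{\sqrt{- \frac{3}{7} + 12 \left(-3\right)} - 342} = \frac{1}{\sqrt{- \frac{3}{7} - 36} - 342} = \frac{1}{\sqrt{- \frac{255}{7}} - 342} = \frac{1}{\frac{i \sqrt{1785}}{7} - 342} = \frac{1}{-342 + \frac{i \sqrt{1785}}{7}} \approx -0.0029231 - 5.159 \cdot 10^{-5} i$)
$w = 228$ ($w = 9 + 219 = 228$)
$w D = 228 \left(- \frac{798}{273001} - \frac{i \sqrt{1785}}{819003}\right) = - \frac{181944}{273001} - \frac{76 i \sqrt{1785}}{273001}$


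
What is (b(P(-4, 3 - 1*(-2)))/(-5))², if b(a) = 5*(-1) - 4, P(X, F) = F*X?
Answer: 81/25 ≈ 3.2400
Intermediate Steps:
b(a) = -9 (b(a) = -5 - 4 = -9)
(b(P(-4, 3 - 1*(-2)))/(-5))² = (-9/(-5))² = (-9*(-⅕))² = (9/5)² = 81/25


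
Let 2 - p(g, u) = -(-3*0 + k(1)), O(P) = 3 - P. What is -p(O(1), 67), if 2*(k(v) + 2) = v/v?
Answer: -1/2 ≈ -0.50000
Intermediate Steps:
k(v) = -3/2 (k(v) = -2 + (v/v)/2 = -2 + (1/2)*1 = -2 + 1/2 = -3/2)
p(g, u) = 1/2 (p(g, u) = 2 - (-1)*(-3*0 - 3/2) = 2 - (-1)*(0 - 3/2) = 2 - (-1)*(-3)/2 = 2 - 1*3/2 = 2 - 3/2 = 1/2)
-p(O(1), 67) = -1*1/2 = -1/2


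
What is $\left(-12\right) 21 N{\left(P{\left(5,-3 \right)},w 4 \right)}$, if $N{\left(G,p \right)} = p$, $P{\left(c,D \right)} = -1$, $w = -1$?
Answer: $1008$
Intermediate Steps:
$\left(-12\right) 21 N{\left(P{\left(5,-3 \right)},w 4 \right)} = \left(-12\right) 21 \left(\left(-1\right) 4\right) = \left(-252\right) \left(-4\right) = 1008$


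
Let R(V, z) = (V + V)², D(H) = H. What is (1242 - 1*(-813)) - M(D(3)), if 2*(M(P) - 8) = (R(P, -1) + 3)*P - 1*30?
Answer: 4007/2 ≈ 2003.5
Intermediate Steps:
R(V, z) = 4*V² (R(V, z) = (2*V)² = 4*V²)
M(P) = -7 + P*(3 + 4*P²)/2 (M(P) = 8 + ((4*P² + 3)*P - 1*30)/2 = 8 + ((3 + 4*P²)*P - 30)/2 = 8 + (P*(3 + 4*P²) - 30)/2 = 8 + (-30 + P*(3 + 4*P²))/2 = 8 + (-15 + P*(3 + 4*P²)/2) = -7 + P*(3 + 4*P²)/2)
(1242 - 1*(-813)) - M(D(3)) = (1242 - 1*(-813)) - (-7 + 2*3³ + (3/2)*3) = (1242 + 813) - (-7 + 2*27 + 9/2) = 2055 - (-7 + 54 + 9/2) = 2055 - 1*103/2 = 2055 - 103/2 = 4007/2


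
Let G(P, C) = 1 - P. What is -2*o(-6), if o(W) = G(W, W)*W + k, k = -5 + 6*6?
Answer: 22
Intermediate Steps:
k = 31 (k = -5 + 36 = 31)
o(W) = 31 + W*(1 - W) (o(W) = (1 - W)*W + 31 = W*(1 - W) + 31 = 31 + W*(1 - W))
-2*o(-6) = -2*(31 - 1*(-6)*(-1 - 6)) = -2*(31 - 1*(-6)*(-7)) = -2*(31 - 42) = -2*(-11) = 22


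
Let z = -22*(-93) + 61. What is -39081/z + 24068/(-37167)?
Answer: -214747829/11187267 ≈ -19.196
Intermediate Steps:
z = 2107 (z = 2046 + 61 = 2107)
-39081/z + 24068/(-37167) = -39081/2107 + 24068/(-37167) = -39081*1/2107 + 24068*(-1/37167) = -5583/301 - 24068/37167 = -214747829/11187267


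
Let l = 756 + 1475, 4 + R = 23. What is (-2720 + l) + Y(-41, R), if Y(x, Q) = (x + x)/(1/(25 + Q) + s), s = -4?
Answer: -81967/175 ≈ -468.38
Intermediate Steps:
R = 19 (R = -4 + 23 = 19)
l = 2231
Y(x, Q) = 2*x/(-4 + 1/(25 + Q)) (Y(x, Q) = (x + x)/(1/(25 + Q) - 4) = (2*x)/(-4 + 1/(25 + Q)) = 2*x/(-4 + 1/(25 + Q)))
(-2720 + l) + Y(-41, R) = (-2720 + 2231) + 2*(-41)*(25 + 19)/(-99 - 4*19) = -489 + 2*(-41)*44/(-99 - 76) = -489 + 2*(-41)*44/(-175) = -489 + 2*(-41)*(-1/175)*44 = -489 + 3608/175 = -81967/175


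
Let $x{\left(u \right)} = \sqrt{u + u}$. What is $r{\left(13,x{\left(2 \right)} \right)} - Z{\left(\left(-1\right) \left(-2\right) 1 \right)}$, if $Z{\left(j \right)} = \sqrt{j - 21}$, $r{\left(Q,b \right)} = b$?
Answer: $2 - i \sqrt{19} \approx 2.0 - 4.3589 i$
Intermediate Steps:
$x{\left(u \right)} = \sqrt{2} \sqrt{u}$ ($x{\left(u \right)} = \sqrt{2 u} = \sqrt{2} \sqrt{u}$)
$Z{\left(j \right)} = \sqrt{-21 + j}$
$r{\left(13,x{\left(2 \right)} \right)} - Z{\left(\left(-1\right) \left(-2\right) 1 \right)} = \sqrt{2} \sqrt{2} - \sqrt{-21 + \left(-1\right) \left(-2\right) 1} = 2 - \sqrt{-21 + 2 \cdot 1} = 2 - \sqrt{-21 + 2} = 2 - \sqrt{-19} = 2 - i \sqrt{19}$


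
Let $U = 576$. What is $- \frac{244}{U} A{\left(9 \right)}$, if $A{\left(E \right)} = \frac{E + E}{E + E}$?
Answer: $- \frac{61}{144} \approx -0.42361$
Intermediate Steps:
$A{\left(E \right)} = 1$ ($A{\left(E \right)} = \frac{2 E}{2 E} = 2 E \frac{1}{2 E} = 1$)
$- \frac{244}{U} A{\left(9 \right)} = - \frac{244}{576} \cdot 1 = \left(-244\right) \frac{1}{576} \cdot 1 = \left(- \frac{61}{144}\right) 1 = - \frac{61}{144}$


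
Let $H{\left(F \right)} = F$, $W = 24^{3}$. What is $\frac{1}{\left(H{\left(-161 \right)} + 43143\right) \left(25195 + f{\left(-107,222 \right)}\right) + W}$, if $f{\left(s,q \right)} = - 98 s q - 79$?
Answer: $\frac{1}{101137003680} \approx 9.8876 \cdot 10^{-12}$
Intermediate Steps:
$W = 13824$
$f{\left(s,q \right)} = -79 - 98 q s$ ($f{\left(s,q \right)} = - 98 q s - 79 = -79 - 98 q s$)
$\frac{1}{\left(H{\left(-161 \right)} + 43143\right) \left(25195 + f{\left(-107,222 \right)}\right) + W} = \frac{1}{\left(-161 + 43143\right) \left(25195 - \left(79 + 21756 \left(-107\right)\right)\right) + 13824} = \frac{1}{42982 \left(25195 + \left(-79 + 2327892\right)\right) + 13824} = \frac{1}{42982 \left(25195 + 2327813\right) + 13824} = \frac{1}{42982 \cdot 2353008 + 13824} = \frac{1}{101136989856 + 13824} = \frac{1}{101137003680}$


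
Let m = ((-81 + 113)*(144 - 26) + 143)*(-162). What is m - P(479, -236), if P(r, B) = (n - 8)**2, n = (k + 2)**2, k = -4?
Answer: -634894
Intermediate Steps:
n = 4 (n = (-4 + 2)**2 = (-2)**2 = 4)
P(r, B) = 16 (P(r, B) = (4 - 8)**2 = (-4)**2 = 16)
m = -634878 (m = (32*118 + 143)*(-162) = (3776 + 143)*(-162) = 3919*(-162) = -634878)
m - P(479, -236) = -634878 - 1*16 = -634878 - 16 = -634894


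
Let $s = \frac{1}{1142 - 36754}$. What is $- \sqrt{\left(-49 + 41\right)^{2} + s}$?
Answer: $- \frac{\sqrt{20291423801}}{17806} \approx -8.0$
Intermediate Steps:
$s = - \frac{1}{35612}$ ($s = \frac{1}{-35612} = - \frac{1}{35612} \approx -2.808 \cdot 10^{-5}$)
$- \sqrt{\left(-49 + 41\right)^{2} + s} = - \sqrt{\left(-49 + 41\right)^{2} - \frac{1}{35612}} = - \sqrt{\left(-8\right)^{2} - \frac{1}{35612}} = - \sqrt{64 - \frac{1}{35612}} = - \sqrt{\frac{2279167}{35612}} = - \frac{\sqrt{20291423801}}{17806}$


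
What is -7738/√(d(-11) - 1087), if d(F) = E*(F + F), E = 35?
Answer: 7738*I*√1857/1857 ≈ 179.57*I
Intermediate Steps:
d(F) = 70*F (d(F) = 35*(F + F) = 35*(2*F) = 70*F)
-7738/√(d(-11) - 1087) = -7738/√(70*(-11) - 1087) = -7738/√(-770 - 1087) = -7738*(-I*√1857/1857) = -(-7738)*I*√1857/1857 = 7738*I*√1857/1857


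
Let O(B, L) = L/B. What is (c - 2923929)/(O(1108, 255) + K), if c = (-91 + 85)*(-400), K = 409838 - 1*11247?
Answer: -3237054132/441639083 ≈ -7.3296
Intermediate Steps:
K = 398591 (K = 409838 - 11247 = 398591)
c = 2400 (c = -6*(-400) = 2400)
(c - 2923929)/(O(1108, 255) + K) = (2400 - 2923929)/(255/1108 + 398591) = -2921529/(255*(1/1108) + 398591) = -2921529/(255/1108 + 398591) = -2921529/441639083/1108 = -2921529*1108/441639083 = -3237054132/441639083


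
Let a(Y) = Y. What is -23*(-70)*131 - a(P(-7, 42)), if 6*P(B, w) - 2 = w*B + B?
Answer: 1265759/6 ≈ 2.1096e+5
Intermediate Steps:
P(B, w) = 1/3 + B/6 + B*w/6 (P(B, w) = 1/3 + (w*B + B)/6 = 1/3 + (B*w + B)/6 = 1/3 + (B + B*w)/6 = 1/3 + (B/6 + B*w/6) = 1/3 + B/6 + B*w/6)
-23*(-70)*131 - a(P(-7, 42)) = -23*(-70)*131 - (1/3 + (1/6)*(-7) + (1/6)*(-7)*42) = 1610*131 - (1/3 - 7/6 - 49) = 210910 - 1*(-299/6) = 210910 + 299/6 = 1265759/6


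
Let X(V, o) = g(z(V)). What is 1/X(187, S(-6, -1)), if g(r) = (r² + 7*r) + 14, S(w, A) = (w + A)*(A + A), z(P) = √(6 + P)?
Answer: 207/33392 - 7*√193/33392 ≈ 0.0032868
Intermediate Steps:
S(w, A) = 2*A*(A + w) (S(w, A) = (A + w)*(2*A) = 2*A*(A + w))
g(r) = 14 + r² + 7*r
X(V, o) = 20 + V + 7*√(6 + V) (X(V, o) = 14 + (√(6 + V))² + 7*√(6 + V) = 14 + (6 + V) + 7*√(6 + V) = 20 + V + 7*√(6 + V))
1/X(187, S(-6, -1)) = 1/(20 + 187 + 7*√(6 + 187)) = 1/(20 + 187 + 7*√193) = 1/(207 + 7*√193)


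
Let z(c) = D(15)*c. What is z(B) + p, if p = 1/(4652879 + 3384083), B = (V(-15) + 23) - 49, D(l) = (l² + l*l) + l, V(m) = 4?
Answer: -82218121259/8036962 ≈ -10230.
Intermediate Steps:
D(l) = l + 2*l² (D(l) = (l² + l²) + l = 2*l² + l = l + 2*l²)
B = -22 (B = (4 + 23) - 49 = 27 - 49 = -22)
p = 1/8036962 ≈ 1.2443e-7
z(c) = 465*c (z(c) = (15*(1 + 2*15))*c = (15*(1 + 30))*c = (15*31)*c = 465*c)
z(B) + p = 465*(-22) + 1/8036962 = -10230 + 1/8036962 = -82218121259/8036962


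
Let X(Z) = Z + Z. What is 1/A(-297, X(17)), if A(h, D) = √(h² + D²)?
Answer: √89365/89365 ≈ 0.0033452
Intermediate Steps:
X(Z) = 2*Z
A(h, D) = √(D² + h²)
1/A(-297, X(17)) = 1/(√((2*17)² + (-297)²)) = 1/(√(34² + 88209)) = 1/(√(1156 + 88209)) = 1/(√89365) = √89365/89365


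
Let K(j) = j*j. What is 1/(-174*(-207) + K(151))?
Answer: 1/58819 ≈ 1.7001e-5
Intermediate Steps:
K(j) = j²
1/(-174*(-207) + K(151)) = 1/(-174*(-207) + 151²) = 1/(36018 + 22801) = 1/58819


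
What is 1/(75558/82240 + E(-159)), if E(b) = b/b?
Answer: 160/307 ≈ 0.52117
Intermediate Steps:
E(b) = 1
1/(75558/82240 + E(-159)) = 1/(75558/82240 + 1) = 1/(75558*(1/82240) + 1) = 1/(147/160 + 1) = 1/(307/160) = 160/307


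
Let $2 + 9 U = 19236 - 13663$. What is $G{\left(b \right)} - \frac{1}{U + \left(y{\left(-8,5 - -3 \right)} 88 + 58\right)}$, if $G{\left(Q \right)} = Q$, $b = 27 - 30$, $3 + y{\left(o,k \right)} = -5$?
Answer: $- \frac{80}{27} \approx -2.963$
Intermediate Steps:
$y{\left(o,k \right)} = -8$ ($y{\left(o,k \right)} = -3 - 5 = -8$)
$b = -3$ ($b = 27 - 30 = -3$)
$U = 619$ ($U = - \frac{2}{9} + \frac{19236 - 13663}{9} = - \frac{2}{9} + \frac{1}{9} \cdot 5573 = - \frac{2}{9} + \frac{5573}{9} = 619$)
$G{\left(b \right)} - \frac{1}{U + \left(y{\left(-8,5 - -3 \right)} 88 + 58\right)} = -3 - \frac{1}{619 + \left(\left(-8\right) 88 + 58\right)} = -3 - \frac{1}{619 + \left(-704 + 58\right)} = -3 - \frac{1}{619 - 646} = -3 - \frac{1}{-27} = -3 - - \frac{1}{27} = -3 + \frac{1}{27} = - \frac{80}{27}$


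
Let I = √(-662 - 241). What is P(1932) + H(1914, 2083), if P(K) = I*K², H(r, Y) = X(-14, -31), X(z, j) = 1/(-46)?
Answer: -1/46 + 3732624*I*√903 ≈ -0.021739 + 1.1217e+8*I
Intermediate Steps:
X(z, j) = -1/46
H(r, Y) = -1/46
I = I*√903 (I = √(-903) = I*√903 ≈ 30.05*I)
P(K) = I*√903*K² (P(K) = (I*√903)*K² = I*√903*K²)
P(1932) + H(1914, 2083) = I*√903*1932² - 1/46 = I*√903*3732624 - 1/46 = 3732624*I*√903 - 1/46 = -1/46 + 3732624*I*√903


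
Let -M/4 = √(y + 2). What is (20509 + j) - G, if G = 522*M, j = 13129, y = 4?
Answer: 33638 + 2088*√6 ≈ 38753.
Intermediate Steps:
M = -4*√6 (M = -4*√(4 + 2) = -4*√6 ≈ -9.7980)
G = -2088*√6 (G = 522*(-4*√6) = -2088*√6 ≈ -5114.5)
(20509 + j) - G = (20509 + 13129) - (-2088)*√6 = 33638 + 2088*√6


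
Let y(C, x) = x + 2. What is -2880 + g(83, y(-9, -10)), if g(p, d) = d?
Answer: -2888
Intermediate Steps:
y(C, x) = 2 + x
-2880 + g(83, y(-9, -10)) = -2880 + (2 - 10) = -2880 - 8 = -2888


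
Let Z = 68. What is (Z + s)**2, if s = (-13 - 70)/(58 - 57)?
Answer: 225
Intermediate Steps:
s = -83 (s = -83/1 = -83*1 = -83)
(Z + s)**2 = (68 - 83)**2 = (-15)**2 = 225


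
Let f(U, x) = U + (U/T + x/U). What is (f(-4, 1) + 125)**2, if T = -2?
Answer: 241081/16 ≈ 15068.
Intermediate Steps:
f(U, x) = U/2 + x/U (f(U, x) = U + (U/(-2) + x/U) = U + (U*(-1/2) + x/U) = U + (-U/2 + x/U) = U/2 + x/U)
(f(-4, 1) + 125)**2 = (((1/2)*(-4) + 1/(-4)) + 125)**2 = ((-2 + 1*(-1/4)) + 125)**2 = ((-2 - 1/4) + 125)**2 = (-9/4 + 125)**2 = (491/4)**2 = 241081/16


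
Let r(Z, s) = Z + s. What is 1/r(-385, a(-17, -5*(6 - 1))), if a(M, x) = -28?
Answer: -1/413 ≈ -0.0024213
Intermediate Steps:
1/r(-385, a(-17, -5*(6 - 1))) = 1/(-385 - 28) = 1/(-413) = -1/413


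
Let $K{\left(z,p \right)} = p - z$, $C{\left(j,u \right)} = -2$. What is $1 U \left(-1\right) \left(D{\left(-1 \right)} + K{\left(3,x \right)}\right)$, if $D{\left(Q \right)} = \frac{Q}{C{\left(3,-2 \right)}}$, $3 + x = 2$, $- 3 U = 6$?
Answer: $-7$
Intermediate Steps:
$U = -2$ ($U = \left(- \frac{1}{3}\right) 6 = -2$)
$x = -1$ ($x = -3 + 2 = -1$)
$D{\left(Q \right)} = - \frac{Q}{2}$ ($D{\left(Q \right)} = \frac{Q}{-2} = Q \left(- \frac{1}{2}\right) = - \frac{Q}{2}$)
$1 U \left(-1\right) \left(D{\left(-1 \right)} + K{\left(3,x \right)}\right) = 1 \left(-2\right) \left(-1\right) \left(\left(- \frac{1}{2}\right) \left(-1\right) - 4\right) = \left(-2\right) \left(-1\right) \left(\frac{1}{2} - 4\right) = 2 \left(\frac{1}{2} - 4\right) = 2 \left(- \frac{7}{2}\right) = -7$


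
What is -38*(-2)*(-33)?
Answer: -2508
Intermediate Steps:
-38*(-2)*(-33) = 76*(-33) = -2508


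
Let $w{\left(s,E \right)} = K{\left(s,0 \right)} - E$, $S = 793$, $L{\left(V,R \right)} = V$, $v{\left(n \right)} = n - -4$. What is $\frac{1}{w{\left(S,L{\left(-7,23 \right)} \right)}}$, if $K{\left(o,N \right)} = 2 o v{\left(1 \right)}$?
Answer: $\frac{1}{7937} \approx 0.00012599$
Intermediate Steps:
$v{\left(n \right)} = 4 + n$ ($v{\left(n \right)} = n + 4 = 4 + n$)
$K{\left(o,N \right)} = 10 o$ ($K{\left(o,N \right)} = 2 o \left(4 + 1\right) = 2 o 5 = 10 o$)
$w{\left(s,E \right)} = - E + 10 s$ ($w{\left(s,E \right)} = 10 s - E = - E + 10 s$)
$\frac{1}{w{\left(S,L{\left(-7,23 \right)} \right)}} = \frac{1}{\left(-1\right) \left(-7\right) + 10 \cdot 793} = \frac{1}{7 + 7930} = \frac{1}{7937}$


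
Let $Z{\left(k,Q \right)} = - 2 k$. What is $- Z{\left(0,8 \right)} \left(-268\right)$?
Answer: $0$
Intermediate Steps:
$- Z{\left(0,8 \right)} \left(-268\right) = - \left(-2\right) 0 \left(-268\right) = \left(-1\right) 0 \left(-268\right) = 0 \left(-268\right) = 0$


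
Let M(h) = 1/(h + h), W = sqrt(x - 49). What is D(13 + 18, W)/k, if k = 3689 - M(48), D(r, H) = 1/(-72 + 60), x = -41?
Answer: -8/354143 ≈ -2.2590e-5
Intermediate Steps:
W = 3*I*sqrt(10) (W = sqrt(-41 - 49) = sqrt(-90) = 3*I*sqrt(10) ≈ 9.4868*I)
M(h) = 1/(2*h)
D(r, H) = -1/12 (D(r, H) = 1/(-12) = -1/12)
k = 354143/96 (k = 3689 - 1/(2*48) = 3689 - 1*1/96 = 3689 - 1/96 = 354143/96 ≈ 3689.0)
D(13 + 18, W)/k = -1/(12*354143/96) = -1/12*96/354143 = -8/354143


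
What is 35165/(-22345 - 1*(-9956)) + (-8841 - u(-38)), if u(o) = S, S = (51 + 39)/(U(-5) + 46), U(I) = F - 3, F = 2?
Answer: -8430084/953 ≈ -8845.8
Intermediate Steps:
U(I) = -1 (U(I) = 2 - 3 = -1)
S = 2 (S = (51 + 39)/(-1 + 46) = 90/45 = 90*(1/45) = 2)
u(o) = 2
35165/(-22345 - 1*(-9956)) + (-8841 - u(-38)) = 35165/(-22345 - 1*(-9956)) + (-8841 - 1*2) = 35165/(-22345 + 9956) + (-8841 - 2) = 35165/(-12389) - 8843 = 35165*(-1/12389) - 8843 = -2705/953 - 8843 = -8430084/953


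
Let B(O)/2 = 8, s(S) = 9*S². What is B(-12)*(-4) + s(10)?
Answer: 836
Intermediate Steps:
B(O) = 16 (B(O) = 2*8 = 16)
B(-12)*(-4) + s(10) = 16*(-4) + 9*10² = -64 + 9*100 = -64 + 900 = 836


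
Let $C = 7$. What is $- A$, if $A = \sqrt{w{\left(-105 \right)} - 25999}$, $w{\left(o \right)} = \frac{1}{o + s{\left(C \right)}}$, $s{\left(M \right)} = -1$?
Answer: $- \frac{i \sqrt{292124870}}{106} \approx - 161.24 i$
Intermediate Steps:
$w{\left(o \right)} = \frac{1}{-1 + o}$ ($w{\left(o \right)} = \frac{1}{o - 1} = \frac{1}{-1 + o}$)
$A = \frac{i \sqrt{292124870}}{106}$ ($A = \sqrt{\frac{1}{-1 - 105} - 25999} = \sqrt{\frac{1}{-106} - 25999} = \sqrt{- \frac{1}{106} - 25999} = \sqrt{- \frac{2755895}{106}} = \frac{i \sqrt{292124870}}{106} \approx 161.24 i$)
$- A = - \frac{i \sqrt{292124870}}{106}$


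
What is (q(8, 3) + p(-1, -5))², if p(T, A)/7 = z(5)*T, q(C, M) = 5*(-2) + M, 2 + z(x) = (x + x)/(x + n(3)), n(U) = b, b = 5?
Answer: 0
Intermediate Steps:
n(U) = 5
z(x) = -2 + 2*x/(5 + x) (z(x) = -2 + (x + x)/(x + 5) = -2 + (2*x)/(5 + x) = -2 + 2*x/(5 + x))
q(C, M) = -10 + M
p(T, A) = -7*T (p(T, A) = 7*((-10/(5 + 5))*T) = 7*((-10/10)*T) = 7*((-10*⅒)*T) = 7*(-T) = -7*T)
(q(8, 3) + p(-1, -5))² = ((-10 + 3) - 7*(-1))² = (-7 + 7)² = 0² = 0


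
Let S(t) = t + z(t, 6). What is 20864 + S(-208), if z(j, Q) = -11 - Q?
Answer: 20639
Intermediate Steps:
S(t) = -17 + t (S(t) = t + (-11 - 1*6) = t + (-11 - 6) = t - 17 = -17 + t)
20864 + S(-208) = 20864 + (-17 - 208) = 20864 - 225 = 20639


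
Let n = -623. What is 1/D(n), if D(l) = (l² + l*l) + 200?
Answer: 1/776458 ≈ 1.2879e-6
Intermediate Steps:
D(l) = 200 + 2*l² (D(l) = (l² + l²) + 200 = 2*l² + 200 = 200 + 2*l²)
1/D(n) = 1/(200 + 2*(-623)²) = 1/(200 + 2*388129) = 1/(200 + 776258) = 1/776458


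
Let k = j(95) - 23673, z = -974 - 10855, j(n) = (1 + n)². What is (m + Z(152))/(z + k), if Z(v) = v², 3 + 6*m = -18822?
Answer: -13311/17524 ≈ -0.75959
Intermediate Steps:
m = -6275/2 (m = -½ + (⅙)*(-18822) = -½ - 3137 = -6275/2 ≈ -3137.5)
z = -11829
k = -14457 (k = (1 + 95)² - 23673 = 96² - 23673 = 9216 - 23673 = -14457)
(m + Z(152))/(z + k) = (-6275/2 + 152²)/(-11829 - 14457) = (-6275/2 + 23104)/(-26286) = (39933/2)*(-1/26286) = -13311/17524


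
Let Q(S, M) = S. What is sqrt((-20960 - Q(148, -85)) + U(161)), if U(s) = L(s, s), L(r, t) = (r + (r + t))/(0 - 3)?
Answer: I*sqrt(21269) ≈ 145.84*I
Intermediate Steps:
L(r, t) = -2*r/3 - t/3 (L(r, t) = (t + 2*r)/(-3) = (t + 2*r)*(-1/3) = -2*r/3 - t/3)
U(s) = -s (U(s) = -2*s/3 - s/3 = -s)
sqrt((-20960 - Q(148, -85)) + U(161)) = sqrt((-20960 - 1*148) - 1*161) = sqrt((-20960 - 148) - 161) = sqrt(-21108 - 161) = sqrt(-21269) = I*sqrt(21269)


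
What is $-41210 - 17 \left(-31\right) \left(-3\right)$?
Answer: $-42791$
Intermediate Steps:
$-41210 - 17 \left(-31\right) \left(-3\right) = -41210 - \left(-527\right) \left(-3\right) = -41210 - 1581 = -42791$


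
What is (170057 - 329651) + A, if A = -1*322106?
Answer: -481700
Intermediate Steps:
A = -322106
(170057 - 329651) + A = (170057 - 329651) - 322106 = -159594 - 322106 = -481700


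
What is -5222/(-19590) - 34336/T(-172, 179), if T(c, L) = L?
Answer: -335853751/1753305 ≈ -191.55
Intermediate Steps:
-5222/(-19590) - 34336/T(-172, 179) = -5222/(-19590) - 34336/179 = -5222*(-1/19590) - 34336*1/179 = 2611/9795 - 34336/179 = -335853751/1753305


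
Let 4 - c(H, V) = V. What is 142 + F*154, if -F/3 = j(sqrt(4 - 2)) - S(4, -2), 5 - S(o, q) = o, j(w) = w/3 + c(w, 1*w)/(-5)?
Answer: 4868/5 - 1232*sqrt(2)/5 ≈ 625.14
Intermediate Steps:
c(H, V) = 4 - V
j(w) = -4/5 + 8*w/15 (j(w) = w/3 + (4 - w)/(-5) = w*(1/3) + (4 - w)*(-1/5) = w/3 + (-4/5 + w/5) = -4/5 + 8*w/15)
S(o, q) = 5 - o
F = 27/5 - 8*sqrt(2)/5 (F = -3*((-4/5 + 8*sqrt(4 - 2)/15) - (5 - 1*4)) = -3*((-4/5 + 8*sqrt(2)/15) - (5 - 4)) = -3*((-4/5 + 8*sqrt(2)/15) - 1*1) = -3*((-4/5 + 8*sqrt(2)/15) - 1) = -3*(-9/5 + 8*sqrt(2)/15) = 27/5 - 8*sqrt(2)/5 ≈ 3.1373)
142 + F*154 = 142 + (27/5 - 8*sqrt(2)/5)*154 = 142 + (4158/5 - 1232*sqrt(2)/5) = 4868/5 - 1232*sqrt(2)/5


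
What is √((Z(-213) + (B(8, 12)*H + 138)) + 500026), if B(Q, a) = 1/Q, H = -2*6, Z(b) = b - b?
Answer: 5*√80026/2 ≈ 707.22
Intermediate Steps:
Z(b) = 0
H = -12
√((Z(-213) + (B(8, 12)*H + 138)) + 500026) = √((0 + (-12/8 + 138)) + 500026) = √((0 + ((⅛)*(-12) + 138)) + 500026) = √((0 + (-3/2 + 138)) + 500026) = √((0 + 273/2) + 500026) = √(273/2 + 500026) = √(1000325/2) = 5*√80026/2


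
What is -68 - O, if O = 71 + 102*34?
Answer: -3607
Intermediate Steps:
O = 3539 (O = 71 + 3468 = 3539)
-68 - O = -68 - 1*3539 = -68 - 3539 = -3607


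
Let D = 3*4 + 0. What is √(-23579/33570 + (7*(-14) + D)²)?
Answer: √926010325930/11190 ≈ 85.996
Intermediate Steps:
D = 12 (D = 12 + 0 = 12)
√(-23579/33570 + (7*(-14) + D)²) = √(-23579/33570 + (7*(-14) + 12)²) = √(-23579*1/33570 + (-98 + 12)²) = √(-23579/33570 + (-86)²) = √(-23579/33570 + 7396) = √(248260141/33570) = √926010325930/11190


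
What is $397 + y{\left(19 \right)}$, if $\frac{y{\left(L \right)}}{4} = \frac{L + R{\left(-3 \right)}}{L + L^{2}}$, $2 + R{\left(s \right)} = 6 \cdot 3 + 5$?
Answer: $\frac{7551}{19} \approx 397.42$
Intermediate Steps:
$R{\left(s \right)} = 21$ ($R{\left(s \right)} = -2 + \left(6 \cdot 3 + 5\right) = -2 + \left(18 + 5\right) = -2 + 23 = 21$)
$y{\left(L \right)} = \frac{4 \left(21 + L\right)}{L + L^{2}}$ ($y{\left(L \right)} = 4 \frac{L + 21}{L + L^{2}} = 4 \frac{21 + L}{L + L^{2}} = \frac{4 \left(21 + L\right)}{L + L^{2}}$)
$397 + y{\left(19 \right)} = 397 + \frac{4 \left(21 + 19\right)}{19 \left(1 + 19\right)} = 397 + 4 \cdot \frac{1}{19} \cdot \frac{1}{20} \cdot 40 = 397 + \frac{8}{19} = \frac{7551}{19}$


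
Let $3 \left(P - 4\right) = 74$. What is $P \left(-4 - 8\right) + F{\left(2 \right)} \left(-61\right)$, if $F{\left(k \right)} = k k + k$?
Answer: $-710$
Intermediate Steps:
$F{\left(k \right)} = k + k^{2}$ ($F{\left(k \right)} = k^{2} + k = k + k^{2}$)
$P = \frac{86}{3}$ ($P = 4 + \frac{1}{3} \cdot 74 = 4 + \frac{74}{3} = \frac{86}{3} \approx 28.667$)
$P \left(-4 - 8\right) + F{\left(2 \right)} \left(-61\right) = \frac{86 \left(-4 - 8\right)}{3} + 2 \left(1 + 2\right) \left(-61\right) = \frac{86 \left(-4 - 8\right)}{3} + 2 \cdot 3 \left(-61\right) = \frac{86}{3} \left(-12\right) + 6 \left(-61\right) = -344 - 366 = -710$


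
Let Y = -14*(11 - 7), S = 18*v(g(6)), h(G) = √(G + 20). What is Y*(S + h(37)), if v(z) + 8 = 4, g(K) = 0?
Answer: 4032 - 56*√57 ≈ 3609.2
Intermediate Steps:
v(z) = -4 (v(z) = -8 + 4 = -4)
h(G) = √(20 + G)
S = -72 (S = 18*(-4) = -72)
Y = -56 (Y = -14*4 = -56)
Y*(S + h(37)) = -56*(-72 + √(20 + 37)) = -56*(-72 + √57) = 4032 - 56*√57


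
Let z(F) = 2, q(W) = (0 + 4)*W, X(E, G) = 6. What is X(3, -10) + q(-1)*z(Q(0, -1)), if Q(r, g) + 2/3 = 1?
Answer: -2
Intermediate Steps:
Q(r, g) = ⅓ (Q(r, g) = -⅔ + 1 = ⅓)
q(W) = 4*W
X(3, -10) + q(-1)*z(Q(0, -1)) = 6 + (4*(-1))*2 = 6 - 4*2 = 6 - 8 = -2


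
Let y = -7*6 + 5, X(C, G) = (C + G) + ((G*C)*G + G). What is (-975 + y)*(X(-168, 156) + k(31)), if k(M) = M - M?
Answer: 4137363648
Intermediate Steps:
X(C, G) = C + 2*G + C*G**2 (X(C, G) = (C + G) + ((C*G)*G + G) = (C + G) + (C*G**2 + G) = (C + G) + (G + C*G**2) = C + 2*G + C*G**2)
k(M) = 0
y = -37 (y = -42 + 5 = -37)
(-975 + y)*(X(-168, 156) + k(31)) = (-975 - 37)*((-168 + 2*156 - 168*156**2) + 0) = -1012*((-168 + 312 - 168*24336) + 0) = -1012*((-168 + 312 - 4088448) + 0) = -1012*(-4088304 + 0) = -1012*(-4088304) = 4137363648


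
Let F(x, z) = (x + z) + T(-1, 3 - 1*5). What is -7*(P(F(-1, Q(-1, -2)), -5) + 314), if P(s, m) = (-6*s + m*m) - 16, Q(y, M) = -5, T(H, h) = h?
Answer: -2597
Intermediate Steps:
F(x, z) = -2 + x + z (F(x, z) = (x + z) + (3 - 1*5) = (x + z) + (3 - 5) = (x + z) - 2 = -2 + x + z)
P(s, m) = -16 + m² - 6*s (P(s, m) = (-6*s + m²) - 16 = (m² - 6*s) - 16 = -16 + m² - 6*s)
-7*(P(F(-1, Q(-1, -2)), -5) + 314) = -7*((-16 + (-5)² - 6*(-2 - 1 - 5)) + 314) = -7*((-16 + 25 - 6*(-8)) + 314) = -7*((-16 + 25 + 48) + 314) = -7*(57 + 314) = -7*371 = -2597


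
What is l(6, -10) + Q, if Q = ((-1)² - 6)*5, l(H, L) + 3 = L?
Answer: -38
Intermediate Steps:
l(H, L) = -3 + L
Q = -25 (Q = (1 - 6)*5 = -5*5 = -25)
l(6, -10) + Q = (-3 - 10) - 25 = -13 - 25 = -38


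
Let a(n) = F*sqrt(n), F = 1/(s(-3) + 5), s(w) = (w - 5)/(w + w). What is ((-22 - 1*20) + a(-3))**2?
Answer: 636777/361 - 252*I*sqrt(3)/19 ≈ 1763.9 - 22.972*I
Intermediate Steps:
s(w) = (-5 + w)/(2*w) (s(w) = (-5 + w)/((2*w)) = (-5 + w)*(1/(2*w)) = (-5 + w)/(2*w))
F = 3/19 (F = 1/((1/2)*(-5 - 3)/(-3) + 5) = 1/((1/2)*(-1/3)*(-8) + 5) = 1/(4/3 + 5) = 1/(19/3) = 3/19 ≈ 0.15789)
a(n) = 3*sqrt(n)/19
((-22 - 1*20) + a(-3))**2 = ((-22 - 1*20) + 3*sqrt(-3)/19)**2 = ((-22 - 20) + 3*(I*sqrt(3))/19)**2 = (-42 + 3*I*sqrt(3)/19)**2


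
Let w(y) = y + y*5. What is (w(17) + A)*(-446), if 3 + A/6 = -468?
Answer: 1214904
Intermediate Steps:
A = -2826 (A = -18 + 6*(-468) = -18 - 2808 = -2826)
w(y) = 6*y (w(y) = y + 5*y = 6*y)
(w(17) + A)*(-446) = (6*17 - 2826)*(-446) = (102 - 2826)*(-446) = -2724*(-446) = 1214904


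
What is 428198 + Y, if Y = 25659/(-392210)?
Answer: 167943511921/392210 ≈ 4.2820e+5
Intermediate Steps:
Y = -25659/392210 (Y = 25659*(-1/392210) = -25659/392210 ≈ -0.065422)
428198 + Y = 428198 - 25659/392210 = 167943511921/392210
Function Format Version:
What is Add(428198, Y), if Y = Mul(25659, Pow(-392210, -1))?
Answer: Rational(167943511921, 392210) ≈ 4.2820e+5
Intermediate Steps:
Y = Rational(-25659, 392210) (Y = Mul(25659, Rational(-1, 392210)) = Rational(-25659, 392210) ≈ -0.065422)
Add(428198, Y) = Add(428198, Rational(-25659, 392210)) = Rational(167943511921, 392210)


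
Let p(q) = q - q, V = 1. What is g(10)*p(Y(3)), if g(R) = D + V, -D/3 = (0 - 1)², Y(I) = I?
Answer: 0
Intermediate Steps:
p(q) = 0
D = -3 (D = -3*(0 - 1)² = -3*(-1)² = -3*1 = -3)
g(R) = -2 (g(R) = -3 + 1 = -2)
g(10)*p(Y(3)) = -2*0 = 0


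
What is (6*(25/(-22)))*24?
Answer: -1800/11 ≈ -163.64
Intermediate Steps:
(6*(25/(-22)))*24 = (6*(25*(-1/22)))*24 = (6*(-25/22))*24 = -75/11*24 = -1800/11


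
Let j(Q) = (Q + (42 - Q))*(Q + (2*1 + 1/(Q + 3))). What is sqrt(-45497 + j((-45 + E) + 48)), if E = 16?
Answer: 2*I*sqrt(1349546)/11 ≈ 211.22*I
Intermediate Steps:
j(Q) = 84 + 42*Q + 42/(3 + Q) (j(Q) = 42*(Q + (2 + 1/(3 + Q))) = 42*(2 + Q + 1/(3 + Q)) = 84 + 42*Q + 42/(3 + Q))
sqrt(-45497 + j((-45 + E) + 48)) = sqrt(-45497 + 42*(7 + ((-45 + 16) + 48)**2 + 5*((-45 + 16) + 48))/(3 + ((-45 + 16) + 48))) = sqrt(-45497 + 42*(7 + (-29 + 48)**2 + 5*(-29 + 48))/(3 + (-29 + 48))) = sqrt(-45497 + 42*(7 + 19**2 + 5*19)/(3 + 19)) = sqrt(-45497 + 42*(7 + 361 + 95)/22) = sqrt(-45497 + 42*(1/22)*463) = sqrt(-45497 + 9723/11) = sqrt(-490744/11) = 2*I*sqrt(1349546)/11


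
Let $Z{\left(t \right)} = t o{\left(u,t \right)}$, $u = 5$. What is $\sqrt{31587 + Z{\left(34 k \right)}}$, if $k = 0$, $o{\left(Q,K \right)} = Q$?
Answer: $\sqrt{31587} \approx 177.73$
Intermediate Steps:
$Z{\left(t \right)} = 5 t$ ($Z{\left(t \right)} = t 5 = 5 t$)
$\sqrt{31587 + Z{\left(34 k \right)}} = \sqrt{31587 + 5 \cdot 34 \cdot 0} = \sqrt{31587 + 5 \cdot 0} = \sqrt{31587 + 0} = \sqrt{31587}$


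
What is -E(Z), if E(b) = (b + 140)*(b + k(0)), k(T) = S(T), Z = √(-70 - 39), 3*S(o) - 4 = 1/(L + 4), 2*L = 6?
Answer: -253/3 - 2969*I*√109/21 ≈ -84.333 - 1476.1*I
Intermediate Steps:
L = 3 (L = (½)*6 = 3)
S(o) = 29/21 (S(o) = 4/3 + 1/(3*(3 + 4)) = 4/3 + (⅓)/7 = 4/3 + (⅓)*(⅐) = 4/3 + 1/21 = 29/21)
Z = I*√109 (Z = √(-109) = I*√109 ≈ 10.44*I)
k(T) = 29/21
E(b) = (140 + b)*(29/21 + b) (E(b) = (b + 140)*(b + 29/21) = (140 + b)*(29/21 + b))
-E(Z) = -(580/3 + (I*√109)² + 2969*(I*√109)/21) = -(580/3 - 109 + 2969*I*√109/21) = -(253/3 + 2969*I*√109/21) = -253/3 - 2969*I*√109/21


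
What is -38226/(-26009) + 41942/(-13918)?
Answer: -279420005/180996631 ≈ -1.5438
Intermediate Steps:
-38226/(-26009) + 41942/(-13918) = -38226*(-1/26009) + 41942*(-1/13918) = 38226/26009 - 20971/6959 = -279420005/180996631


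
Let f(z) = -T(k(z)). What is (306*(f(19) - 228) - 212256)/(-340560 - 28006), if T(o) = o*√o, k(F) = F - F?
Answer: 141012/184283 ≈ 0.76519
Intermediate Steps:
k(F) = 0
T(o) = o^(3/2)
f(z) = 0 (f(z) = -0^(3/2) = -1*0 = 0)
(306*(f(19) - 228) - 212256)/(-340560 - 28006) = (306*(0 - 228) - 212256)/(-340560 - 28006) = (306*(-228) - 212256)/(-368566) = (-69768 - 212256)*(-1/368566) = -282024*(-1/368566) = 141012/184283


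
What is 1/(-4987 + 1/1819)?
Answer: -1819/9071352 ≈ -0.00020052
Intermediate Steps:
1/(-4987 + 1/1819) = 1/(-9071352/1819) = -1819/9071352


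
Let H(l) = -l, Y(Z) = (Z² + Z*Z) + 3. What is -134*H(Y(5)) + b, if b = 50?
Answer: 7152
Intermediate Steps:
Y(Z) = 3 + 2*Z² (Y(Z) = (Z² + Z²) + 3 = 2*Z² + 3 = 3 + 2*Z²)
-134*H(Y(5)) + b = -(-134)*(3 + 2*5²) + 50 = -(-134)*(3 + 2*25) + 50 = -(-134)*(3 + 50) + 50 = -(-134)*53 + 50 = -134*(-53) + 50 = 7102 + 50 = 7152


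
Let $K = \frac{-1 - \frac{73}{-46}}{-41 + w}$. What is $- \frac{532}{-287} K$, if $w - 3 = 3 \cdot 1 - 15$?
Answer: $- \frac{513}{23575} \approx -0.02176$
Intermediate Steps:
$w = -9$ ($w = 3 + \left(3 \cdot 1 - 15\right) = 3 + \left(3 - 15\right) = 3 - 12 = -9$)
$K = - \frac{27}{2300}$ ($K = \frac{-1 - \frac{73}{-46}}{-41 - 9} = \frac{-1 - - \frac{73}{46}}{-50} = \left(-1 + \frac{73}{46}\right) \left(- \frac{1}{50}\right) = \frac{27}{46} \left(- \frac{1}{50}\right) = - \frac{27}{2300} \approx -0.011739$)
$- \frac{532}{-287} K = - \frac{532}{-287} \left(- \frac{27}{2300}\right) = \left(-532\right) \left(- \frac{1}{287}\right) \left(- \frac{27}{2300}\right) = \frac{76}{41} \left(- \frac{27}{2300}\right) = - \frac{513}{23575}$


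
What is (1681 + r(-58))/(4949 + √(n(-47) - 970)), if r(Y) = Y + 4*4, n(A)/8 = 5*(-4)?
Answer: 8111411/24493731 - 1639*I*√1130/24493731 ≈ 0.33116 - 0.0022494*I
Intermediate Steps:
n(A) = -160 (n(A) = 8*(5*(-4)) = 8*(-20) = -160)
r(Y) = 16 + Y (r(Y) = Y + 16 = 16 + Y)
(1681 + r(-58))/(4949 + √(n(-47) - 970)) = (1681 + (16 - 58))/(4949 + √(-160 - 970)) = (1681 - 42)/(4949 + √(-1130)) = 1639/(4949 + I*√1130)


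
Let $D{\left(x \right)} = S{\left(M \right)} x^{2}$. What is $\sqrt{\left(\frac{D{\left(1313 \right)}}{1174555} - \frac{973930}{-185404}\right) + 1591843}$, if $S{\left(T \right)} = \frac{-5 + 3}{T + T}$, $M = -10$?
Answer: $\frac{2 \sqrt{1179523631612392043871125823}}{54441798805} \approx 1261.7$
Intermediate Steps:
$S{\left(T \right)} = - \frac{1}{T}$ ($S{\left(T \right)} = - \frac{2}{2 T} = - 2 \frac{1}{2 T} = - \frac{1}{T}$)
$D{\left(x \right)} = \frac{x^{2}}{10}$ ($D{\left(x \right)} = - \frac{1}{-10} x^{2} = \left(-1\right) \left(- \frac{1}{10}\right) x^{2} = \frac{x^{2}}{10}$)
$\sqrt{\left(\frac{D{\left(1313 \right)}}{1174555} - \frac{973930}{-185404}\right) + 1591843} = \sqrt{\left(\frac{\frac{1}{10} \cdot 1313^{2}}{1174555} - \frac{973930}{-185404}\right) + 1591843} = \sqrt{\left(\frac{1}{10} \cdot 1723969 \cdot \frac{1}{1174555} - - \frac{486965}{92702}\right) + 1591843} = \sqrt{\left(\frac{1723969}{10} \cdot \frac{1}{1174555} + \frac{486965}{92702}\right) + 1591843} = \sqrt{\left(\frac{1723969}{11745550} + \frac{486965}{92702}\right) + 1591843} = \sqrt{\frac{1469871782497}{272208994025} + 1591843} = \sqrt{\frac{433315451547520572}{272208994025}} = \frac{2 \sqrt{1179523631612392043871125823}}{54441798805}$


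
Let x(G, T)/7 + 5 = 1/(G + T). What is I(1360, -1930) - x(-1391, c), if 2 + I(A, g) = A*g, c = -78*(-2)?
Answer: -3241587238/1235 ≈ -2.6248e+6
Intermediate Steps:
c = 156
x(G, T) = -35 + 7/(G + T)
I(A, g) = -2 + A*g
I(1360, -1930) - x(-1391, c) = (-2 + 1360*(-1930)) - 7*(1 - 5*(-1391) - 5*156)/(-1391 + 156) = (-2 - 2624800) - 7*(1 + 6955 - 780)/(-1235) = -2624802 - 7*(-1)*6176/1235 = -2624802 - 1*(-43232/1235) = -2624802 + 43232/1235 = -3241587238/1235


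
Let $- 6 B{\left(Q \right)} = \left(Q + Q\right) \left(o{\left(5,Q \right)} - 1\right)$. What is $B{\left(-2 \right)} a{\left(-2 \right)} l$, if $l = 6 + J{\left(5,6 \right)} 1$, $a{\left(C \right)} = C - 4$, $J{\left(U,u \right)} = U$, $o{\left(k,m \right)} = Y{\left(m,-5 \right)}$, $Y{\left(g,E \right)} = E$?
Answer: $264$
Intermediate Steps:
$o{\left(k,m \right)} = -5$
$a{\left(C \right)} = -4 + C$
$l = 11$ ($l = 6 + 5 \cdot 1 = 6 + 5 = 11$)
$B{\left(Q \right)} = 2 Q$ ($B{\left(Q \right)} = - \frac{\left(Q + Q\right) \left(-5 - 1\right)}{6} = - \frac{2 Q \left(-6\right)}{6} = - \frac{\left(-12\right) Q}{6} = 2 Q$)
$B{\left(-2 \right)} a{\left(-2 \right)} l = 2 \left(-2\right) \left(-4 - 2\right) 11 = \left(-4\right) \left(-6\right) 11 = 24 \cdot 11 = 264$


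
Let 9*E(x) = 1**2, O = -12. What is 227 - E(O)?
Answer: 2042/9 ≈ 226.89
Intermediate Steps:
E(x) = 1/9 (E(x) = (1/9)*1**2 = (1/9)*1 = 1/9)
227 - E(O) = 227 - 1*1/9 = 227 - 1/9 = 2042/9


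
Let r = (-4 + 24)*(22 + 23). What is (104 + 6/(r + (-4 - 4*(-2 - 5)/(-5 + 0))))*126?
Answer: 694557/53 ≈ 13105.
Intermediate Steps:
r = 900 (r = 20*45 = 900)
(104 + 6/(r + (-4 - 4*(-2 - 5)/(-5 + 0))))*126 = (104 + 6/(900 + (-4 - 4*(-2 - 5)/(-5 + 0))))*126 = (104 + 6/(900 + (-4 - (-28)/(-5))))*126 = (104 + 6/(900 + (-4 - (-28)*(-1)/5)))*126 = (104 + 6/(900 + (-4 - 4*7/5)))*126 = (104 + 6/(900 + (-4 - 28/5)))*126 = (104 + 6/(900 - 48/5))*126 = (104 + 6/(4452/5))*126 = (104 + (5/4452)*6)*126 = (104 + 5/742)*126 = (77173/742)*126 = 694557/53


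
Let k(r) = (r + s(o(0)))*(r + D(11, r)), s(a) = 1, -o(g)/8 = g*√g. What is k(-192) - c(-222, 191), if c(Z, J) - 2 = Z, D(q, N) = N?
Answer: 73564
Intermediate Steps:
o(g) = -8*g^(3/2) (o(g) = -8*g*√g = -8*g^(3/2))
c(Z, J) = 2 + Z
k(r) = 2*r*(1 + r) (k(r) = (r + 1)*(r + r) = (1 + r)*(2*r) = 2*r*(1 + r))
k(-192) - c(-222, 191) = 2*(-192)*(1 - 192) - (2 - 222) = 2*(-192)*(-191) - 1*(-220) = 73344 + 220 = 73564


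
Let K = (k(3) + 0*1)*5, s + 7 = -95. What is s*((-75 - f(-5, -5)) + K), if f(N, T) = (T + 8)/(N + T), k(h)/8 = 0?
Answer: 38097/5 ≈ 7619.4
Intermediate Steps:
k(h) = 0 (k(h) = 8*0 = 0)
f(N, T) = (8 + T)/(N + T)
s = -102 (s = -7 - 95 = -102)
K = 0 (K = (0 + 0*1)*5 = (0 + 0)*5 = 0*5 = 0)
s*((-75 - f(-5, -5)) + K) = -102*((-75 - (8 - 5)/(-5 - 5)) + 0) = -102*((-75 - 3/(-10)) + 0) = -102*((-75 - (-1)*3/10) + 0) = -102*((-75 - 1*(-3/10)) + 0) = -102*((-75 + 3/10) + 0) = -102*(-747/10 + 0) = -102*(-747/10) = 38097/5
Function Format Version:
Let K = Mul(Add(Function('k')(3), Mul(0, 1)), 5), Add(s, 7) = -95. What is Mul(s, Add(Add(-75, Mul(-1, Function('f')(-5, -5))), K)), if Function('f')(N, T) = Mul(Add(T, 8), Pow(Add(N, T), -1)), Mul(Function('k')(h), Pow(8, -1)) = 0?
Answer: Rational(38097, 5) ≈ 7619.4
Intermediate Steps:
Function('k')(h) = 0 (Function('k')(h) = Mul(8, 0) = 0)
Function('f')(N, T) = Mul(Pow(Add(N, T), -1), Add(8, T)) (Function('f')(N, T) = Mul(Add(8, T), Pow(Add(N, T), -1)) = Mul(Pow(Add(N, T), -1), Add(8, T)))
s = -102 (s = Add(-7, -95) = -102)
K = 0 (K = Mul(Add(0, Mul(0, 1)), 5) = Mul(Add(0, 0), 5) = Mul(0, 5) = 0)
Mul(s, Add(Add(-75, Mul(-1, Function('f')(-5, -5))), K)) = Mul(-102, Add(Add(-75, Mul(-1, Mul(Pow(Add(-5, -5), -1), Add(8, -5)))), 0)) = Mul(-102, Add(Add(-75, Mul(-1, Mul(Pow(-10, -1), 3))), 0)) = Mul(-102, Add(Add(-75, Mul(-1, Mul(Rational(-1, 10), 3))), 0)) = Mul(-102, Add(Add(-75, Mul(-1, Rational(-3, 10))), 0)) = Mul(-102, Add(Add(-75, Rational(3, 10)), 0)) = Mul(-102, Add(Rational(-747, 10), 0)) = Mul(-102, Rational(-747, 10)) = Rational(38097, 5)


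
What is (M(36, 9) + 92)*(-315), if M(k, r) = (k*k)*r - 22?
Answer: -3696210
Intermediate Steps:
M(k, r) = -22 + r*k² (M(k, r) = k²*r - 22 = r*k² - 22 = -22 + r*k²)
(M(36, 9) + 92)*(-315) = ((-22 + 9*36²) + 92)*(-315) = ((-22 + 9*1296) + 92)*(-315) = ((-22 + 11664) + 92)*(-315) = (11642 + 92)*(-315) = 11734*(-315) = -3696210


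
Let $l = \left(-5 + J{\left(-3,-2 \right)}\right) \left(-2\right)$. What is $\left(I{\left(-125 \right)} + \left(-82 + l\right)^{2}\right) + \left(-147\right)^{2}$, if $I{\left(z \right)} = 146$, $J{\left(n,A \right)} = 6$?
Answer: $28811$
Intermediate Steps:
$l = -2$ ($l = \left(-5 + 6\right) \left(-2\right) = 1 \left(-2\right) = -2$)
$\left(I{\left(-125 \right)} + \left(-82 + l\right)^{2}\right) + \left(-147\right)^{2} = \left(146 + \left(-82 - 2\right)^{2}\right) + \left(-147\right)^{2} = \left(146 + \left(-84\right)^{2}\right) + 21609 = \left(146 + 7056\right) + 21609 = 7202 + 21609 = 28811$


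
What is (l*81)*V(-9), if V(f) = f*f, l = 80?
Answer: 524880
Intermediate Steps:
V(f) = f**2
(l*81)*V(-9) = (80*81)*(-9)**2 = 6480*81 = 524880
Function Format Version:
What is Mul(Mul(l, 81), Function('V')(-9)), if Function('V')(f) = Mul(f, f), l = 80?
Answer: 524880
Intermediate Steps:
Function('V')(f) = Pow(f, 2)
Mul(Mul(l, 81), Function('V')(-9)) = Mul(Mul(80, 81), Pow(-9, 2)) = Mul(6480, 81) = 524880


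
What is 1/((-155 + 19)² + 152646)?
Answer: 1/171142 ≈ 5.8431e-6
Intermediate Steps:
1/((-155 + 19)² + 152646) = 1/((-136)² + 152646) = 1/(18496 + 152646) = 1/171142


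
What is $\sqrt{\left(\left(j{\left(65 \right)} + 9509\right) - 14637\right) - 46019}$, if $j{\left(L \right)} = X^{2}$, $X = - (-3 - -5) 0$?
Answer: $3 i \sqrt{5683} \approx 226.16 i$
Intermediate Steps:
$X = 0$ ($X = - (-3 + 5) 0 = \left(-1\right) 2 \cdot 0 = \left(-2\right) 0 = 0$)
$j{\left(L \right)} = 0$ ($j{\left(L \right)} = 0^{2} = 0$)
$\sqrt{\left(\left(j{\left(65 \right)} + 9509\right) - 14637\right) - 46019} = \sqrt{\left(\left(0 + 9509\right) - 14637\right) - 46019} = \sqrt{\left(9509 - 14637\right) - 46019} = \sqrt{-5128 - 46019} = \sqrt{-51147} = 3 i \sqrt{5683}$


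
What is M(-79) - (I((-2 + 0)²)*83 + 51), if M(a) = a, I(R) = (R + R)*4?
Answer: -2786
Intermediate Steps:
I(R) = 8*R (I(R) = (2*R)*4 = 8*R)
M(-79) - (I((-2 + 0)²)*83 + 51) = -79 - ((8*(-2 + 0)²)*83 + 51) = -79 - ((8*(-2)²)*83 + 51) = -79 - ((8*4)*83 + 51) = -79 - (32*83 + 51) = -79 - (2656 + 51) = -79 - 1*2707 = -79 - 2707 = -2786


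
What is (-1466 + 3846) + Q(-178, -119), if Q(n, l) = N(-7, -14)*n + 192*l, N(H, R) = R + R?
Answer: -15484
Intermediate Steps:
N(H, R) = 2*R
Q(n, l) = -28*n + 192*l (Q(n, l) = (2*(-14))*n + 192*l = -28*n + 192*l)
(-1466 + 3846) + Q(-178, -119) = (-1466 + 3846) + (-28*(-178) + 192*(-119)) = 2380 + (4984 - 22848) = 2380 - 17864 = -15484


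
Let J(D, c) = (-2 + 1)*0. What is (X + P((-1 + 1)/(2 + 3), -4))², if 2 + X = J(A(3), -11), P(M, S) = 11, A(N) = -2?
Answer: 81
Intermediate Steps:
J(D, c) = 0 (J(D, c) = -1*0 = 0)
X = -2 (X = -2 + 0 = -2)
(X + P((-1 + 1)/(2 + 3), -4))² = (-2 + 11)² = 9² = 81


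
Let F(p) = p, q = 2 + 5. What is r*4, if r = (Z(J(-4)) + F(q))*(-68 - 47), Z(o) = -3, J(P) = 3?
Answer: -1840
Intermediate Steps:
q = 7
r = -460 (r = (-3 + 7)*(-68 - 47) = 4*(-115) = -460)
r*4 = -460*4 = -1840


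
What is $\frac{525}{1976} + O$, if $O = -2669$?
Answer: $- \frac{5273419}{1976} \approx -2668.7$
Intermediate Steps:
$\frac{525}{1976} + O = \frac{525}{1976} - 2669 = - \frac{5273419}{1976}$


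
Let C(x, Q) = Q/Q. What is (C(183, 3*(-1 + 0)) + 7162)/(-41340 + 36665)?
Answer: -7163/4675 ≈ -1.5322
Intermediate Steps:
C(x, Q) = 1
(C(183, 3*(-1 + 0)) + 7162)/(-41340 + 36665) = (1 + 7162)/(-41340 + 36665) = 7163/(-4675) = 7163*(-1/4675) = -7163/4675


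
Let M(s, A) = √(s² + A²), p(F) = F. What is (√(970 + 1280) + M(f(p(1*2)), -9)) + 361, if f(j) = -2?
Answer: 361 + √85 + 15*√10 ≈ 417.65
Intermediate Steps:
M(s, A) = √(A² + s²)
(√(970 + 1280) + M(f(p(1*2)), -9)) + 361 = (√(970 + 1280) + √((-9)² + (-2)²)) + 361 = (√2250 + √(81 + 4)) + 361 = (15*√10 + √85) + 361 = (√85 + 15*√10) + 361 = 361 + √85 + 15*√10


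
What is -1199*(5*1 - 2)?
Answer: -3597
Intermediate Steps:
-1199*(5*1 - 2) = -1199*(5 - 2) = -1199*3 = -3597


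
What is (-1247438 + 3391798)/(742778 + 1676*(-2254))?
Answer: -1072180/1517463 ≈ -0.70656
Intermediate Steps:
(-1247438 + 3391798)/(742778 + 1676*(-2254)) = 2144360/(742778 - 3777704) = 2144360/(-3034926) = 2144360*(-1/3034926) = -1072180/1517463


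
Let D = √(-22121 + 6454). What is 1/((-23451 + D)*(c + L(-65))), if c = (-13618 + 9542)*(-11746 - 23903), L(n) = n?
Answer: -23451/79912816646692612 - I*√15667/79912816646692612 ≈ -2.9346e-13 - 1.5663e-15*I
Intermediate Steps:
c = 145305324 (c = -4076*(-35649) = 145305324)
D = I*√15667 (D = √(-15667) = I*√15667 ≈ 125.17*I)
1/((-23451 + D)*(c + L(-65))) = 1/((-23451 + I*√15667)*(145305324 - 65)) = 1/((-23451 + I*√15667)*145305259) = 1/(-3407553628809 + 145305259*I*√15667)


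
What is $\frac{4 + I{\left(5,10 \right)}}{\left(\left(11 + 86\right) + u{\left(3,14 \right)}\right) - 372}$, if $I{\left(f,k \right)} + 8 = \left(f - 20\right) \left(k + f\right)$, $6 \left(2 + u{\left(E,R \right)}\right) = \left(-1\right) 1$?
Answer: $\frac{1374}{1663} \approx 0.82622$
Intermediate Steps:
$u{\left(E,R \right)} = - \frac{13}{6}$ ($u{\left(E,R \right)} = -2 + \frac{\left(-1\right) 1}{6} = -2 + \frac{1}{6} \left(-1\right) = -2 - \frac{1}{6} = - \frac{13}{6}$)
$I{\left(f,k \right)} = -8 + \left(-20 + f\right) \left(f + k\right)$ ($I{\left(f,k \right)} = -8 + \left(f - 20\right) \left(k + f\right) = -8 + \left(-20 + f\right) \left(f + k\right)$)
$\frac{4 + I{\left(5,10 \right)}}{\left(\left(11 + 86\right) + u{\left(3,14 \right)}\right) - 372} = \frac{4 - \left(258 - 25\right)}{\left(\left(11 + 86\right) - \frac{13}{6}\right) - 372} = \frac{4 - 233}{\left(97 - \frac{13}{6}\right) - 372} = \frac{4 - 233}{\frac{569}{6} - 372} = - \frac{229}{- \frac{1663}{6}} = \left(-229\right) \left(- \frac{6}{1663}\right) = \frac{1374}{1663}$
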